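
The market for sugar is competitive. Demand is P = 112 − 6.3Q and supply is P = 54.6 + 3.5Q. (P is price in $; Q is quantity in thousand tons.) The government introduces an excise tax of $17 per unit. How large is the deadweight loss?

$14.74 thousand

Competitive equilibrium: 112 − 6.3Q = 54.6 + 3.5Q → Q* = 5.8571, P* = 75.1.
With the tax, the buyer price exceeds the seller price by 17: (112 − 6.3Q) − (54.6 + 3.5Q) = 17 → Q' = 4.1224.
ΔQ = 5.8571 − 4.1224 = 1.7347; the wedge equals the tax, 17.
DWL = ½ × 1.7347 × 17 = $14.74 thousand.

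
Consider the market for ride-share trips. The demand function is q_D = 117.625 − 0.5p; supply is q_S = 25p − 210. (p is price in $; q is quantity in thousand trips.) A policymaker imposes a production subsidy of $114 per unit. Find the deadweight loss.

In inverse form: demand p = 235.25 − 2q, supply p = 8.4 + 0.04q.
Competitive equilibrium: 235.25 − 2q = 8.4 + 0.04q → q* = 111.201, p* = 12.848.
The subsidy lowers effective supply by 114: p = 0.04q − 105.6.
New quantity: 235.25 − 2q = 0.04q − 105.6 → q' = 167.0833.
Overproduction Δq = 167.0833 − 111.201 = 55.8823; wedge = subsidy = 114.
Deadweight loss = ½ × 55.8823 × 114 = $3185.29 thousand.

$3185.29 thousand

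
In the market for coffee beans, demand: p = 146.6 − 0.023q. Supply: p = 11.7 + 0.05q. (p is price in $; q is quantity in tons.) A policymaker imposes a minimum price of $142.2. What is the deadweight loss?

$100172.75

Competitive equilibrium: 146.6 − 0.023q = 11.7 + 0.05q → q* = 1847.94521, p* = 104.09726.
At the floor p = 142.2, quantity demanded = (146.6 − 142.2)/0.023 = 191.30435.
Sellers' marginal cost at q' = 191.30435: 11.7 + 0.05·191.30435 = 21.26522.
Δq = 1847.94521 − 191.30435 = 1656.64086; wedge = 142.2 − 21.26522 = 120.93478.
The triangle = ½ × 1656.64086 × 120.93478 = $100172.75.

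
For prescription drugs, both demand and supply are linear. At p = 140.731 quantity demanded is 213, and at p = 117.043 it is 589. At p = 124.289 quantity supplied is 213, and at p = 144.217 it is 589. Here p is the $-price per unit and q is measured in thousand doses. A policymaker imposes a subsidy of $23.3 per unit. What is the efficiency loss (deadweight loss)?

Demand slope = (117.043 − 140.731)/(589 − 213) = −0.063, so p = 154.15 − 0.063q.
Supply slope = (144.217 − 124.289)/(589 − 213) = 0.053, so p = 113 + 0.053q.
Competitive equilibrium: 154.15 − 0.063q = 113 + 0.053q → q* = 354.7414, p* = 131.8013.
The subsidy lowers effective supply by 23.3: p = 89.7 + 0.053q.
New quantity: 154.15 − 0.063q = 89.7 + 0.053q → q' = 555.6034.
Overproduction Δq = 555.6034 − 354.7414 = 200.862; wedge = subsidy = 23.3.
DWL = ½ × 200.862 × 23.3 = $2340.04 thousand.

$2340.04 thousand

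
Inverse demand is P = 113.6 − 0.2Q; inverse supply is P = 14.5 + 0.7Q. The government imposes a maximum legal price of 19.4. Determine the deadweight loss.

Competitive equilibrium: 113.6 − 0.2Q = 14.5 + 0.7Q → Q* = 110.1111, P* = 91.5778.
At the ceiling P = 19.4, quantity supplied = (19.4 − 14.5)/0.7 = 7.
Willingness to pay at Q' = 7: 113.6 − 0.2·7 = 112.2.
ΔQ = 110.1111 − 7 = 103.1111; wedge = 112.2 − 19.4 = 92.8.
DWL = ½ × 103.1111 × 92.8 = 4784.36.

4784.36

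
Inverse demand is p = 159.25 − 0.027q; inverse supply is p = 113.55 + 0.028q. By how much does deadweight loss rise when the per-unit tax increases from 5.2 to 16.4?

Competitive equilibrium: 159.25 − 0.027q = 113.55 + 0.028q → q* = 830.9091, p* = 136.8155.
For a per-unit tax t: Δq = t/0.055, so DWL = ½·t·(t/0.055) = t²/0.11.
At t = 5.2: DWL = 245.818. At t = 16.4: DWL = 2445.091.
Increase = 2445.091 − 245.818 = 2199.27.

2199.27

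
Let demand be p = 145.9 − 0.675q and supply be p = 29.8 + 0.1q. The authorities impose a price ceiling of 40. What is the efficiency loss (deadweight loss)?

885.61

Competitive equilibrium: 145.9 − 0.675q = 29.8 + 0.1q → q* = 149.80645, p* = 44.78065.
At the ceiling p = 40, quantity supplied = (40 − 29.8)/0.1 = 102.
Willingness to pay at q' = 102: 145.9 − 0.675·102 = 77.05.
Δq = 149.80645 − 102 = 47.80645; wedge = 77.05 − 40 = 37.05.
The triangle = ½ × 47.80645 × 37.05 = 885.61.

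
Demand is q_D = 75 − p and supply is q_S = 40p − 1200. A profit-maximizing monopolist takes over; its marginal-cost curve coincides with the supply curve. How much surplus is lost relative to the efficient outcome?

In inverse form: demand p = 75 − q, supply p = 30 + 0.025q.
Competitive equilibrium: 75 − q = 30 + 0.025q → q* = 43.9024, p* = 31.0976.
Marginal revenue: MR = 75 − 2q. Set MR = MC: 75 − 2q = 30 + 0.025q → q_m = 22.2222.
Price p_m = 75 − 1·22.2222 = 52.7778; MC(q_m) = 30 + 0.025·22.2222 = 30.5556.
Competitive q* = 43.9024, so Δq = 21.6802; wedge = 52.7778 − 30.5556 = 22.2222.
DWL = ½ × 21.6802 × 22.2222 = 240.89.

240.89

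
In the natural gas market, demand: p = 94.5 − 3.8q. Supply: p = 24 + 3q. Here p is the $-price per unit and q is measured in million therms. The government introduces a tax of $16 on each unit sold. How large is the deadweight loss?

$18.82 million

Competitive equilibrium: 94.5 − 3.8q = 24 + 3q → q* = 10.3676, p* = 55.1029.
With the tax, the buyer price exceeds the seller price by 16: (94.5 − 3.8q) − (24 + 3q) = 16 → q' = 8.0147.
Δq = 10.3676 − 8.0147 = 2.3529; the wedge equals the tax, 16.
DWL = ½ × 2.3529 × 16 = $18.82 million.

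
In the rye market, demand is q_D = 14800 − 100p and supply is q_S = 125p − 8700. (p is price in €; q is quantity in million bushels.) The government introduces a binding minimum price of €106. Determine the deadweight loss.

In inverse form: demand p = 148 − 0.01q, supply p = 69.6 + 0.008q.
Competitive equilibrium: 148 − 0.01q = 69.6 + 0.008q → q* = 4355.5556, p* = 104.4444.
At the floor p = 106, quantity demanded = (148 − 106)/0.01 = 4200.
Sellers' marginal cost at q' = 4200: 69.6 + 0.008·4200 = 103.2.
Δq = 4355.5556 − 4200 = 155.5556; wedge = 106 − 103.2 = 2.8.
Welfare loss = ½ × 155.5556 × 2.8 = €217.78 million.

€217.78 million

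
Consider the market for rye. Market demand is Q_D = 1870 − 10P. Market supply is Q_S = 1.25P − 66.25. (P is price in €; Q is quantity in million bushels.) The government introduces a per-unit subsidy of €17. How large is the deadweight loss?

€160.56 million

In inverse form: demand P = 187 − 0.1Q, supply P = 53 + 0.8Q.
Competitive equilibrium: 187 − 0.1Q = 53 + 0.8Q → Q* = 148.8889, P* = 172.1111.
The subsidy lowers effective supply by 17: P = 36 + 0.8Q.
New quantity: 187 − 0.1Q = 36 + 0.8Q → Q' = 167.7778.
Overproduction ΔQ = 167.7778 − 148.8889 = 18.8889; wedge = subsidy = 17.
Deadweight loss = ½ × 18.8889 × 17 = €160.56 million.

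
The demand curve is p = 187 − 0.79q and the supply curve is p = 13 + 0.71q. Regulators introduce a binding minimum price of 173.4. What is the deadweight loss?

Competitive equilibrium: 187 − 0.79q = 13 + 0.71q → q* = 116, p* = 95.36.
At the floor p = 173.4, quantity demanded = (187 − 173.4)/0.79 = 17.2152.
Sellers' marginal cost at q' = 17.2152: 13 + 0.71·17.2152 = 25.2228.
Δq = 116 − 17.2152 = 98.7848; wedge = 173.4 − 25.2228 = 148.1772.
Welfare loss = ½ × 98.7848 × 148.1772 = 7318.83.

7318.83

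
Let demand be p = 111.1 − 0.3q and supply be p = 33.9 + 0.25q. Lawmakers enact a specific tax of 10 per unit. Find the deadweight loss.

Competitive equilibrium: 111.1 − 0.3q = 33.9 + 0.25q → q* = 140.3636, p* = 68.9909.
With the tax, the buyer price exceeds the seller price by 10: (111.1 − 0.3q) − (33.9 + 0.25q) = 10 → q' = 122.1818.
Δq = 140.3636 − 122.1818 = 18.1818; the wedge equals the tax, 10.
DWL = ½ × 18.1818 × 10 = 90.91.

90.91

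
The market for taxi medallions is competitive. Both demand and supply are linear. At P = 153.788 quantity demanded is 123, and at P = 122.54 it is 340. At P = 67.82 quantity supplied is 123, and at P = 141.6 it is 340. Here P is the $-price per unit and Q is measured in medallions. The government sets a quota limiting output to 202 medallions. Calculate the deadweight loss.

$2353.66

Demand slope = (122.54 − 153.788)/(340 − 123) = −0.144, so P = 171.5 − 0.144Q.
Supply slope = (141.6 − 67.82)/(340 − 123) = 0.34, so P = 26 + 0.34Q.
Competitive equilibrium: 171.5 − 0.144Q = 26 + 0.34Q → Q* = 300.6198, P* = 128.2107.
At Q = 202: demand price = 171.5 − 0.144·202 = 142.412; supply price = 26 + 0.34·202 = 94.68.
ΔQ = 300.6198 − 202 = 98.6198; wedge = 142.412 − 94.68 = 47.732.
DWL = ½ × 98.6198 × 47.732 = $2353.66.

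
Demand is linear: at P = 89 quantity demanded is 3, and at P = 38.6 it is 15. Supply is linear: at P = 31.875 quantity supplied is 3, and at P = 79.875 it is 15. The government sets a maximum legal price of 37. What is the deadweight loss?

132.52

Demand slope = (38.6 − 89)/(15 − 3) = −4.2, so P = 101.6 − 4.2Q.
Supply slope = (79.875 − 31.875)/(15 − 3) = 4, so P = 19.875 + 4Q.
Competitive equilibrium: 101.6 − 4.2Q = 19.875 + 4Q → Q* = 9.9665, P* = 59.7409.
At the ceiling P = 37, quantity supplied = (37 − 19.875)/4 = 4.2813.
Willingness to pay at Q' = 4.2813: 101.6 − 4.2·4.2813 = 83.6185.
ΔQ = 9.9665 − 4.2813 = 5.6852; wedge = 83.6185 − 37 = 46.6185.
Deadweight loss = ½ × 5.6852 × 46.6185 = 132.52.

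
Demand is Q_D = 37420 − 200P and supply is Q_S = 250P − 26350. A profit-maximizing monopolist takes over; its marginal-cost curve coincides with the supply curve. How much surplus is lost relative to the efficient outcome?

47299.39

In inverse form: demand P = 187.1 − 0.005Q, supply P = 105.4 + 0.004Q.
Competitive equilibrium: 187.1 − 0.005Q = 105.4 + 0.004Q → Q* = 9077.77778, P* = 141.71111.
Marginal revenue: MR = 187.1 − 0.01Q. Set MR = MC: 187.1 − 0.01Q = 105.4 + 0.004Q → Q_m = 5835.71429.
Price P_m = 187.1 − 0.005·5835.71429 = 157.92143; MC(Q_m) = 105.4 + 0.004·5835.71429 = 128.74286.
Competitive Q* = 9077.77778, so ΔQ = 3242.06349; wedge = 157.92143 − 128.74286 = 29.17857.
The triangle = ½ × 3242.06349 × 29.17857 = 47299.39.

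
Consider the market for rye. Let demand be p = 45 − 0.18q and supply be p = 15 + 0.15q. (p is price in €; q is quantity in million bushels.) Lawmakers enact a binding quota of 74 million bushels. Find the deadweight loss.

€47.18 million

Competitive equilibrium: 45 − 0.18q = 15 + 0.15q → q* = 90.9091, p* = 28.6364.
At q = 74: demand price = 45 − 0.18·74 = 31.68; supply price = 15 + 0.15·74 = 26.1.
Δq = 90.9091 − 74 = 16.9091; wedge = 31.68 − 26.1 = 5.58.
The triangle = ½ × 16.9091 × 5.58 = €47.18 million.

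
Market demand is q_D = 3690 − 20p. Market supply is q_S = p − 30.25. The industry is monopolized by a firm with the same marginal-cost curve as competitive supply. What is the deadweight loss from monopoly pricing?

In inverse form: demand p = 184.5 − 0.05q, supply p = 30.25 + q.
Competitive equilibrium: 184.5 − 0.05q = 30.25 + q → q* = 146.9048, p* = 177.1548.
Marginal revenue: MR = 184.5 − 0.1q. Set MR = MC: 184.5 − 0.1q = 30.25 + q → q_m = 140.2273.
Price p_m = 184.5 − 0.05·140.2273 = 177.4886; MC(q_m) = 30.25 + 1·140.2273 = 170.4773.
Competitive q* = 146.9048, so Δq = 6.6775; wedge = 177.4886 − 170.4773 = 7.0113.
DWL = ½ × 6.6775 × 7.0113 = 23.41.

23.41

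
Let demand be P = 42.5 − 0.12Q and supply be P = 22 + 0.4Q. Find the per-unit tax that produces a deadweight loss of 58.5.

7.8

Competitive equilibrium: 42.5 − 0.12Q = 22 + 0.4Q → Q* = 39.4231, P* = 37.7692.
A tax t gives ΔQ = t/0.52 and wedge t, so DWL = t²/1.04.
t²/1.04 = 58.5 → t² = 60.84 → t = 7.8.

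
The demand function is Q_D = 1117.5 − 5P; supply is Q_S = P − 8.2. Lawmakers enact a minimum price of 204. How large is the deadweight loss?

In inverse form: demand P = 223.5 − 0.2Q, supply P = 8.2 + Q.
Competitive equilibrium: 223.5 − 0.2Q = 8.2 + Q → Q* = 179.41667, P* = 187.61667.
At the floor P = 204, quantity demanded = (223.5 − 204)/0.2 = 97.5.
Sellers' marginal cost at Q' = 97.5: 8.2 + 1·97.5 = 105.7.
ΔQ = 179.41667 − 97.5 = 81.91667; wedge = 204 − 105.7 = 98.3.
Welfare loss = ½ × 81.91667 × 98.3 = 4026.20.

4026.20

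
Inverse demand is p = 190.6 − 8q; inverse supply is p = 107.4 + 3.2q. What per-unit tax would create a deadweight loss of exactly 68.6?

Competitive equilibrium: 190.6 − 8q = 107.4 + 3.2q → q* = 7.4286, p* = 131.1714.
A tax t gives Δq = t/11.2 and wedge t, so DWL = t²/22.4.
t²/22.4 = 68.6 → t² = 1536.64 → t = 39.2.

39.2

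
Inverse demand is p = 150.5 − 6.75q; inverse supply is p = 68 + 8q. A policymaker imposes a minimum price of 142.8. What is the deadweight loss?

146.21

Competitive equilibrium: 150.5 − 6.75q = 68 + 8q → q* = 5.5932, p* = 112.7458.
At the floor p = 142.8, quantity demanded = (150.5 − 142.8)/6.75 = 1.1407.
Sellers' marginal cost at q' = 1.1407: 68 + 8·1.1407 = 77.1256.
Δq = 5.5932 − 1.1407 = 4.4525; wedge = 142.8 − 77.1256 = 65.6744.
Deadweight loss = ½ × 4.4525 × 65.6744 = 146.21.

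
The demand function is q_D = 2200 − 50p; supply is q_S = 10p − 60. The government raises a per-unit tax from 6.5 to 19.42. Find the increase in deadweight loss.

1395.36

In inverse form: demand p = 44 − 0.02q, supply p = 6 + 0.1q.
Competitive equilibrium: 44 − 0.02q = 6 + 0.1q → q* = 316.6667, p* = 37.6667.
For a per-unit tax t: Δq = t/0.12, so DWL = ½·t·(t/0.12) = t²/0.24.
At t = 6.5: DWL = 176.042. At t = 19.42: DWL = 1571.402.
Increase = 1571.402 − 176.042 = 1395.36.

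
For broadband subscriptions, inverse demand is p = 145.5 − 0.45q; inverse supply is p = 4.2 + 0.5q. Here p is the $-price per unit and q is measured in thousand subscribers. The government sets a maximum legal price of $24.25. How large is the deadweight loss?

Competitive equilibrium: 145.5 − 0.45q = 4.2 + 0.5q → q* = 148.7368, p* = 78.5684.
At the ceiling p = 24.25, quantity supplied = (24.25 − 4.2)/0.5 = 40.1.
Willingness to pay at q' = 40.1: 145.5 − 0.45·40.1 = 127.455.
Δq = 148.7368 − 40.1 = 108.6368; wedge = 127.455 − 24.25 = 103.205.
Welfare loss = ½ × 108.6368 × 103.205 = $5605.93 thousand.

$5605.93 thousand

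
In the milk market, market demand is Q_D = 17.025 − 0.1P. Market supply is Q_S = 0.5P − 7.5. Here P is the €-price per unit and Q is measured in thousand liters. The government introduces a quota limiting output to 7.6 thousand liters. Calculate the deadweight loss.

In inverse form: demand P = 170.25 − 10Q, supply P = 15 + 2Q.
Competitive equilibrium: 170.25 − 10Q = 15 + 2Q → Q* = 12.9375, P* = 40.875.
At Q = 7.6: demand price = 170.25 − 10·7.6 = 94.25; supply price = 15 + 2·7.6 = 30.2.
ΔQ = 12.9375 − 7.6 = 5.3375; wedge = 94.25 − 30.2 = 64.05.
Deadweight loss = ½ × 5.3375 × 64.05 = €170.93 thousand.

€170.93 thousand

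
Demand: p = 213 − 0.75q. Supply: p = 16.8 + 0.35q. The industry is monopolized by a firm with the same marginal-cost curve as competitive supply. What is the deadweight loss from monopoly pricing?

Competitive equilibrium: 213 − 0.75q = 16.8 + 0.35q → q* = 178.3636, p* = 79.2273.
Marginal revenue: MR = 213 − 1.5q. Set MR = MC: 213 − 1.5q = 16.8 + 0.35q → q_m = 106.0541.
Price p_m = 213 − 0.75·106.0541 = 133.4594; MC(q_m) = 16.8 + 0.35·106.0541 = 53.9189.
Competitive q* = 178.3636, so Δq = 72.3095; wedge = 133.4594 − 53.9189 = 79.5405.
Deadweight loss = ½ × 72.3095 × 79.5405 = 2875.77.

2875.77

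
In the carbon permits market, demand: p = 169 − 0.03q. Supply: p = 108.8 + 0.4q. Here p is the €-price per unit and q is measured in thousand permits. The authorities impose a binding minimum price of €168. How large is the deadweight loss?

€2446.22 thousand

Competitive equilibrium: 169 − 0.03q = 108.8 + 0.4q → q* = 140, p* = 164.8.
At the floor p = 168, quantity demanded = (169 − 168)/0.03 = 33.3333.
Sellers' marginal cost at q' = 33.3333: 108.8 + 0.4·33.3333 = 122.1333.
Δq = 140 − 33.3333 = 106.6667; wedge = 168 − 122.1333 = 45.8667.
DWL = ½ × 106.6667 × 45.8667 = €2446.22 thousand.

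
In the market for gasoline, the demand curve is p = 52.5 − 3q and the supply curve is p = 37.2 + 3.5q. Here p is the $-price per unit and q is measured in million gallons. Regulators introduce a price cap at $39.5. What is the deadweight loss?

$9.36 million

Competitive equilibrium: 52.5 − 3q = 37.2 + 3.5q → q* = 2.3538, p* = 45.4385.
At the ceiling p = 39.5, quantity supplied = (39.5 − 37.2)/3.5 = 0.6571.
Willingness to pay at q' = 0.6571: 52.5 − 3·0.6571 = 50.5287.
Δq = 2.3538 − 0.6571 = 1.6967; wedge = 50.5287 − 39.5 = 11.0287.
The triangle = ½ × 1.6967 × 11.0287 = $9.36 million.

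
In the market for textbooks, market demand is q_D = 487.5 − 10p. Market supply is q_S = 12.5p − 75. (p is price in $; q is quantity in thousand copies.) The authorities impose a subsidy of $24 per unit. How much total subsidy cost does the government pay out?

In inverse form: demand p = 48.75 − 0.1q, supply p = 6 + 0.08q.
Competitive equilibrium: 48.75 − 0.1q = 6 + 0.08q → q* = 237.5, p* = 25.
The subsidy lowers effective supply by 24: p = 0.08q − 18.
New quantity: 48.75 − 0.1q = 0.08q − 18 → q' = 370.8333.
Total subsidy cost = 24 × 370.8333 = $8900 thousand.

$8900 thousand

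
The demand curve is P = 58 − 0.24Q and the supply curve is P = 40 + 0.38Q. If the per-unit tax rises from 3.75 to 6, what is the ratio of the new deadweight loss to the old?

2.56

Competitive equilibrium: 58 − 0.24Q = 40 + 0.38Q → Q* = 29.0323, P* = 51.0323.
For a per-unit tax t: ΔQ = t/0.62, so DWL = ½·t·(t/0.62) = t²/1.24.
At t = 3.75: DWL = 11.341. At t = 6: DWL = 29.032.
Ratio = (6/3.75)² = 2.56.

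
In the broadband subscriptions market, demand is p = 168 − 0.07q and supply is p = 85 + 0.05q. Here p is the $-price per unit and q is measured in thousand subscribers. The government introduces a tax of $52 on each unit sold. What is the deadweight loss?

$11266.67 thousand

Competitive equilibrium: 168 − 0.07q = 85 + 0.05q → q* = 691.6667, p* = 119.5833.
With the tax, the buyer price exceeds the seller price by 52: (168 − 0.07q) − (85 + 0.05q) = 52 → q' = 258.3333.
Δq = 691.6667 − 258.3333 = 433.3334; the wedge equals the tax, 52.
Welfare loss = ½ × 433.3334 × 52 = $11266.67 thousand.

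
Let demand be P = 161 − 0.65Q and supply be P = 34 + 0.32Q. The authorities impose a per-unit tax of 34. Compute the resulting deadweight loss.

Competitive equilibrium: 161 − 0.65Q = 34 + 0.32Q → Q* = 130.9278, P* = 75.8969.
With the tax, the buyer price exceeds the seller price by 34: (161 − 0.65Q) − (34 + 0.32Q) = 34 → Q' = 95.8763.
ΔQ = 130.9278 − 95.8763 = 35.0515; the wedge equals the tax, 34.
Welfare loss = ½ × 35.0515 × 34 = 595.88.

595.88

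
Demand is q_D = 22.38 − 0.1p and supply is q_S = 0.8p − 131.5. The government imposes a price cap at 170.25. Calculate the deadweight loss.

In inverse form: demand p = 223.8 − 10q, supply p = 164.375 + 1.25q.
Competitive equilibrium: 223.8 − 10q = 164.375 + 1.25q → q* = 5.2822, p* = 170.9778.
At the ceiling p = 170.25, quantity supplied = (170.25 − 164.375)/1.25 = 4.7.
Willingness to pay at q' = 4.7: 223.8 − 10·4.7 = 176.8.
Δq = 5.2822 − 4.7 = 0.5822; wedge = 176.8 − 170.25 = 6.55.
Deadweight loss = ½ × 0.5822 × 6.55 = 1.91.

1.91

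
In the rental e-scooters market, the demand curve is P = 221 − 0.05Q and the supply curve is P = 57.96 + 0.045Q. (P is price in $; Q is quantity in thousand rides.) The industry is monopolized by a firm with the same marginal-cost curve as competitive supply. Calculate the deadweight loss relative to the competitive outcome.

Competitive equilibrium: 221 − 0.05Q = 57.96 + 0.045Q → Q* = 1716.2105, P* = 135.1895.
Marginal revenue: MR = 221 − 0.1Q. Set MR = MC: 221 − 0.1Q = 57.96 + 0.045Q → Q_m = 1124.4138.
Price P_m = 221 − 0.05·1124.4138 = 164.7793; MC(Q_m) = 57.96 + 0.045·1124.4138 = 108.5586.
Competitive Q* = 1716.2105, so ΔQ = 591.7967; wedge = 164.7793 − 108.5586 = 56.2207.
Deadweight loss = ½ × 591.7967 × 56.2207 = $16635.61 thousand.

$16635.61 thousand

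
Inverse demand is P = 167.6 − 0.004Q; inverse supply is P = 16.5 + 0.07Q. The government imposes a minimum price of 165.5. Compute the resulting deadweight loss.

85135.56

Competitive equilibrium: 167.6 − 0.004Q = 16.5 + 0.07Q → Q* = 2041.8919, P* = 159.4324.
At the floor P = 165.5, quantity demanded = (167.6 − 165.5)/0.004 = 525.
Sellers' marginal cost at Q' = 525: 16.5 + 0.07·525 = 53.25.
ΔQ = 2041.8919 − 525 = 1516.8919; wedge = 165.5 − 53.25 = 112.25.
The triangle = ½ × 1516.8919 × 112.25 = 85135.56.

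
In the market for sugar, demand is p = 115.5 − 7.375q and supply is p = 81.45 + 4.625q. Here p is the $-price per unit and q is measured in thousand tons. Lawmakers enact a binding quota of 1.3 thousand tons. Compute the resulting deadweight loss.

$14.18 thousand

Competitive equilibrium: 115.5 − 7.375q = 81.45 + 4.625q → q* = 2.8375, p* = 94.5734.
At q = 1.3: demand price = 115.5 − 7.375·1.3 = 105.9125; supply price = 81.45 + 4.625·1.3 = 87.4625.
Δq = 2.8375 − 1.3 = 1.5375; wedge = 105.9125 − 87.4625 = 18.45.
Welfare loss = ½ × 1.5375 × 18.45 = $14.18 thousand.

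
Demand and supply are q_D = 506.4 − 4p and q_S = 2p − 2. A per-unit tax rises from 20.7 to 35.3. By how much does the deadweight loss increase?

In inverse form: demand p = 126.6 − 0.25q, supply p = 1 + 0.5q.
Competitive equilibrium: 126.6 − 0.25q = 1 + 0.5q → q* = 167.4667, p* = 84.7333.
For a per-unit tax t: Δq = t/0.75, so DWL = ½·t·(t/0.75) = t²/1.5.
At t = 20.7: DWL = 285.66. At t = 35.3: DWL = 830.727.
Increase = 830.727 − 285.66 = 545.07.

545.07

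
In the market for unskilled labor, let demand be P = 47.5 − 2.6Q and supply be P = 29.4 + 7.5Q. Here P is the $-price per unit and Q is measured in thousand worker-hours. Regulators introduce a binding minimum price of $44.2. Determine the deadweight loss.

$1.38 thousand

Competitive equilibrium: 47.5 − 2.6Q = 29.4 + 7.5Q → Q* = 1.7921, P* = 42.8406.
At the floor P = 44.2, quantity demanded = (47.5 − 44.2)/2.6 = 1.2692.
Sellers' marginal cost at Q' = 1.2692: 29.4 + 7.5·1.2692 = 38.919.
ΔQ = 1.7921 − 1.2692 = 0.5229; wedge = 44.2 − 38.919 = 5.281.
DWL = ½ × 0.5229 × 5.281 = $1.38 thousand.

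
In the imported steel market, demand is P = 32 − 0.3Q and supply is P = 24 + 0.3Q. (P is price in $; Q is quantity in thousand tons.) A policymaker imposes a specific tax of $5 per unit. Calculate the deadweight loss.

$20.83 thousand

Competitive equilibrium: 32 − 0.3Q = 24 + 0.3Q → Q* = 13.3333, P* = 28.
With the tax, the buyer price exceeds the seller price by 5: (32 − 0.3Q) − (24 + 0.3Q) = 5 → Q' = 5.
ΔQ = 13.3333 − 5 = 8.3333; the wedge equals the tax, 5.
DWL = ½ × 8.3333 × 5 = $20.83 thousand.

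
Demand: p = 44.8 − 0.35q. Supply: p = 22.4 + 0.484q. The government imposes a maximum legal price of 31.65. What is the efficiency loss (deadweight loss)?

25.03

Competitive equilibrium: 44.8 − 0.35q = 22.4 + 0.484q → q* = 26.8585, p* = 35.3995.
At the ceiling p = 31.65, quantity supplied = (31.65 − 22.4)/0.484 = 19.1116.
Willingness to pay at q' = 19.1116: 44.8 − 0.35·19.1116 = 38.1109.
Δq = 26.8585 − 19.1116 = 7.7469; wedge = 38.1109 − 31.65 = 6.4609.
Deadweight loss = ½ × 7.7469 × 6.4609 = 25.03.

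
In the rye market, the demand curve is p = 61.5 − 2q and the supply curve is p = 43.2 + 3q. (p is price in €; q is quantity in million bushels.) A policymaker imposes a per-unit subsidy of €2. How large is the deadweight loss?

Competitive equilibrium: 61.5 − 2q = 43.2 + 3q → q* = 3.66, p* = 54.18.
The subsidy lowers effective supply by 2: p = 41.2 + 3q.
New quantity: 61.5 − 2q = 41.2 + 3q → q' = 4.06.
Overproduction Δq = 4.06 − 3.66 = 0.4; wedge = subsidy = 2.
Deadweight loss = ½ × 0.4 × 2 = €0.40 million.

€0.40 million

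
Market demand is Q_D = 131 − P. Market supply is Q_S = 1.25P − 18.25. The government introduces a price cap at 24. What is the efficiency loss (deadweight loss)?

In inverse form: demand P = 131 − Q, supply P = 14.6 + 0.8Q.
Competitive equilibrium: 131 − Q = 14.6 + 0.8Q → Q* = 64.6667, P* = 66.3333.
At the ceiling P = 24, quantity supplied = (24 − 14.6)/0.8 = 11.75.
Willingness to pay at Q' = 11.75: 131 − 1·11.75 = 119.25.
ΔQ = 64.6667 − 11.75 = 52.9167; wedge = 119.25 − 24 = 95.25.
Welfare loss = ½ × 52.9167 × 95.25 = 2520.16.

2520.16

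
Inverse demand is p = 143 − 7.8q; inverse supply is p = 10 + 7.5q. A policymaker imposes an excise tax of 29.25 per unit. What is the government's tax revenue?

Competitive equilibrium: 143 − 7.8q = 10 + 7.5q → q* = 8.69281, p* = 75.19608.
With the tax, the buyer price exceeds the seller price by 29.25: (143 − 7.8q) − (10 + 7.5q) = 29.25 → q' = 6.78105.
Tax revenue = 29.25 × 6.78105 = 198.35.

198.35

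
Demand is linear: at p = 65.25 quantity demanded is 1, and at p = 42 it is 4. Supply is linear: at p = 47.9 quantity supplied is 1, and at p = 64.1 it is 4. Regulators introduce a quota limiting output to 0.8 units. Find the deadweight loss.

15.18

Demand slope = (42 − 65.25)/(4 − 1) = −7.75, so p = 73 − 7.75q.
Supply slope = (64.1 − 47.9)/(4 − 1) = 5.4, so p = 42.5 + 5.4q.
Competitive equilibrium: 73 − 7.75q = 42.5 + 5.4q → q* = 2.3194, p* = 55.0247.
At q = 0.8: demand price = 73 − 7.75·0.8 = 66.8; supply price = 42.5 + 5.4·0.8 = 46.82.
Δq = 2.3194 − 0.8 = 1.5194; wedge = 66.8 − 46.82 = 19.98.
Welfare loss = ½ × 1.5194 × 19.98 = 15.18.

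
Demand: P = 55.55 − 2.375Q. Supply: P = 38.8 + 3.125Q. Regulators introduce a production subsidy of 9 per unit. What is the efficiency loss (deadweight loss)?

7.36

Competitive equilibrium: 55.55 − 2.375Q = 38.8 + 3.125Q → Q* = 3.0455, P* = 48.317.
The subsidy lowers effective supply by 9: P = 29.8 + 3.125Q.
New quantity: 55.55 − 2.375Q = 29.8 + 3.125Q → Q' = 4.6818.
Overproduction ΔQ = 4.6818 − 3.0455 = 1.6363; wedge = subsidy = 9.
DWL = ½ × 1.6363 × 9 = 7.36.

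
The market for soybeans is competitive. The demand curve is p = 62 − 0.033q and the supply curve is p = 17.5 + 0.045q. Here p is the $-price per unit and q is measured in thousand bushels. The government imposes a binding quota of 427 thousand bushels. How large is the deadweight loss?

$803.24 thousand

Competitive equilibrium: 62 − 0.033q = 17.5 + 0.045q → q* = 570.5128, p* = 43.1731.
At q = 427: demand price = 62 − 0.033·427 = 47.909; supply price = 17.5 + 0.045·427 = 36.715.
Δq = 570.5128 − 427 = 143.5128; wedge = 47.909 − 36.715 = 11.194.
Deadweight loss = ½ × 143.5128 × 11.194 = $803.24 thousand.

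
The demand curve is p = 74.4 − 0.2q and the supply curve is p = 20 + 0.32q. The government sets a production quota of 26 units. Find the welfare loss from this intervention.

1606.90

Competitive equilibrium: 74.4 − 0.2q = 20 + 0.32q → q* = 104.6154, p* = 53.4769.
At q = 26: demand price = 74.4 − 0.2·26 = 69.2; supply price = 20 + 0.32·26 = 28.32.
Δq = 104.6154 − 26 = 78.6154; wedge = 69.2 − 28.32 = 40.88.
DWL = ½ × 78.6154 × 40.88 = 1606.90.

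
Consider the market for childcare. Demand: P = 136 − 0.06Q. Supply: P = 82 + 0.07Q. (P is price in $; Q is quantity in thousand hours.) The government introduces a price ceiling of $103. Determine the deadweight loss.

$865.38 thousand

Competitive equilibrium: 136 − 0.06Q = 82 + 0.07Q → Q* = 415.3846, P* = 111.0769.
At the ceiling P = 103, quantity supplied = (103 − 82)/0.07 = 300.
Willingness to pay at Q' = 300: 136 − 0.06·300 = 118.
ΔQ = 415.3846 − 300 = 115.3846; wedge = 118 − 103 = 15.
Welfare loss = ½ × 115.3846 × 15 = $865.38 thousand.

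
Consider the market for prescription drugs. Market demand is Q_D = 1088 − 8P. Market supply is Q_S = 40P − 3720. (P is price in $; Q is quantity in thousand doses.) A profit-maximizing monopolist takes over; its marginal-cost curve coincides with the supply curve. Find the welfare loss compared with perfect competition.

$1273.42 thousand

In inverse form: demand P = 136 − 0.125Q, supply P = 93 + 0.025Q.
Competitive equilibrium: 136 − 0.125Q = 93 + 0.025Q → Q* = 286.6667, P* = 100.1667.
Marginal revenue: MR = 136 − 0.25Q. Set MR = MC: 136 − 0.25Q = 93 + 0.025Q → Q_m = 156.3636.
Price P_m = 136 − 0.125·156.3636 = 116.4546; MC(Q_m) = 93 + 0.025·156.3636 = 96.9091.
Competitive Q* = 286.6667, so ΔQ = 130.3031; wedge = 116.4546 − 96.9091 = 19.5455.
The triangle = ½ × 130.3031 × 19.5455 = $1273.42 thousand.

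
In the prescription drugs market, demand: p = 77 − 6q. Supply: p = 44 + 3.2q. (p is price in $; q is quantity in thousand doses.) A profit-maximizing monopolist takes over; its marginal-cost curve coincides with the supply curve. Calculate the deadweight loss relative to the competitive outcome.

$9.22 thousand

Competitive equilibrium: 77 − 6q = 44 + 3.2q → q* = 3.587, p* = 55.4783.
Marginal revenue: MR = 77 − 12q. Set MR = MC: 77 − 12q = 44 + 3.2q → q_m = 2.1711.
Price p_m = 77 − 6·2.1711 = 63.9734; MC(q_m) = 44 + 3.2·2.1711 = 50.9475.
Competitive q* = 3.587, so Δq = 1.4159; wedge = 63.9734 − 50.9475 = 13.0259.
Welfare loss = ½ × 1.4159 × 13.0259 = $9.22 thousand.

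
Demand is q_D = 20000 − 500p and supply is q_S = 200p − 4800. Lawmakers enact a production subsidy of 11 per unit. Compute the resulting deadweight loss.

In inverse form: demand p = 40 − 0.002q, supply p = 24 + 0.005q.
Competitive equilibrium: 40 − 0.002q = 24 + 0.005q → q* = 2285.7143, p* = 35.4286.
The subsidy lowers effective supply by 11: p = 13 + 0.005q.
New quantity: 40 − 0.002q = 13 + 0.005q → q' = 3857.1429.
Overproduction Δq = 3857.1429 − 2285.7143 = 1571.4286; wedge = subsidy = 11.
DWL = ½ × 1571.4286 × 11 = 8642.86.

8642.86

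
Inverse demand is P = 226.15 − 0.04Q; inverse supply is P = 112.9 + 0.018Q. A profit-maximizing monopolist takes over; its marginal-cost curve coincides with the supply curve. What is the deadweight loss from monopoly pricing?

Competitive equilibrium: 226.15 − 0.04Q = 112.9 + 0.018Q → Q* = 1952.5862, P* = 148.0466.
Marginal revenue: MR = 226.15 − 0.08Q. Set MR = MC: 226.15 − 0.08Q = 112.9 + 0.018Q → Q_m = 1155.6122.
Price P_m = 226.15 − 0.04·1155.6122 = 179.9255; MC(Q_m) = 112.9 + 0.018·1155.6122 = 133.701.
Competitive Q* = 1952.5862, so ΔQ = 796.974; wedge = 179.9255 − 133.701 = 46.2245.
DWL = ½ × 796.974 × 46.2245 = 18419.86.

18419.86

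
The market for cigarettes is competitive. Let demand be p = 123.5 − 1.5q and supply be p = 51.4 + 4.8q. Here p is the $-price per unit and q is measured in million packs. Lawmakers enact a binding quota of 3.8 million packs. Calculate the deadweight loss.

$184.08 million

Competitive equilibrium: 123.5 − 1.5q = 51.4 + 4.8q → q* = 11.4444, p* = 106.3333.
At q = 3.8: demand price = 123.5 − 1.5·3.8 = 117.8; supply price = 51.4 + 4.8·3.8 = 69.64.
Δq = 11.4444 − 3.8 = 7.6444; wedge = 117.8 − 69.64 = 48.16.
Welfare loss = ½ × 7.6444 × 48.16 = $184.08 million.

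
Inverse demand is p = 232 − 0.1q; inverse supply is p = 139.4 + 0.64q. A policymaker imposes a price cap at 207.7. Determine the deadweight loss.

125.49

Competitive equilibrium: 232 − 0.1q = 139.4 + 0.64q → q* = 125.1351, p* = 219.4865.
At the ceiling p = 207.7, quantity supplied = (207.7 − 139.4)/0.64 = 106.7188.
Willingness to pay at q' = 106.7188: 232 − 0.1·106.7188 = 221.3281.
Δq = 125.1351 − 106.7188 = 18.4163; wedge = 221.3281 − 207.7 = 13.6281.
Deadweight loss = ½ × 18.4163 × 13.6281 = 125.49.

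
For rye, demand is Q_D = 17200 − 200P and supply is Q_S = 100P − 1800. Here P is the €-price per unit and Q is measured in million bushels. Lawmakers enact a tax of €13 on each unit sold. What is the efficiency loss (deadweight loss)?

In inverse form: demand P = 86 − 0.005Q, supply P = 18 + 0.01Q.
Competitive equilibrium: 86 − 0.005Q = 18 + 0.01Q → Q* = 4533.3333, P* = 63.3333.
With the tax, the buyer price exceeds the seller price by 13: (86 − 0.005Q) − (18 + 0.01Q) = 13 → Q' = 3666.6667.
ΔQ = 4533.3333 − 3666.6667 = 866.6666; the wedge equals the tax, 13.
The triangle = ½ × 866.6666 × 13 = €5633.33 million.

€5633.33 million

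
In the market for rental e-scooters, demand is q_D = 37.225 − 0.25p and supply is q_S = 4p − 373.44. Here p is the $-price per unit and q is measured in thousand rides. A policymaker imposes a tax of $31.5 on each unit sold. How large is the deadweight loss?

$116.74 thousand

In inverse form: demand p = 148.9 − 4q, supply p = 93.36 + 0.25q.
Competitive equilibrium: 148.9 − 4q = 93.36 + 0.25q → q* = 13.06824, p* = 96.62706.
With the tax, the buyer price exceeds the seller price by 31.5: (148.9 − 4q) − (93.36 + 0.25q) = 31.5 → q' = 5.65647.
Δq = 13.06824 − 5.65647 = 7.41177; the wedge equals the tax, 31.5.
The triangle = ½ × 7.41177 × 31.5 = $116.74 thousand.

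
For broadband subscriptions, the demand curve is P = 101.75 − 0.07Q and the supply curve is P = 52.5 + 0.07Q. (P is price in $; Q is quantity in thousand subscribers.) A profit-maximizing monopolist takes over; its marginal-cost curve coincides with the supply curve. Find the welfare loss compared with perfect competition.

Competitive equilibrium: 101.75 − 0.07Q = 52.5 + 0.07Q → Q* = 351.7857, P* = 77.125.
Marginal revenue: MR = 101.75 − 0.14Q. Set MR = MC: 101.75 − 0.14Q = 52.5 + 0.07Q → Q_m = 234.5238.
Price P_m = 101.75 − 0.07·234.5238 = 85.3333; MC(Q_m) = 52.5 + 0.07·234.5238 = 68.9167.
Competitive Q* = 351.7857, so ΔQ = 117.2619; wedge = 85.3333 − 68.9167 = 16.4166.
DWL = ½ × 117.2619 × 16.4166 = $962.52 thousand.

$962.52 thousand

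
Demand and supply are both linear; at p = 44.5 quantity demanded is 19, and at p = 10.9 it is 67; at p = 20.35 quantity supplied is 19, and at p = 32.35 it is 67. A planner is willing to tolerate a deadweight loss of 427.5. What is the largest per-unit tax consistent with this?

28.5

Demand slope = (10.9 − 44.5)/(67 − 19) = −0.7, so p = 57.8 − 0.7q.
Supply slope = (32.35 − 20.35)/(67 − 19) = 0.25, so p = 15.6 + 0.25q.
Competitive equilibrium: 57.8 − 0.7q = 15.6 + 0.25q → q* = 44.4211, p* = 26.7053.
A tax t gives Δq = t/0.95 and wedge t, so DWL = t²/1.9.
t²/1.9 = 427.5 → t² = 812.25 → t = 28.5.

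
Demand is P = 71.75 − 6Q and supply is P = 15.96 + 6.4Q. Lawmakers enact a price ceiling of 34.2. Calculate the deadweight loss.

Competitive equilibrium: 71.75 − 6Q = 15.96 + 6.4Q → Q* = 4.4992, P* = 44.7548.
At the ceiling P = 34.2, quantity supplied = (34.2 − 15.96)/6.4 = 2.85.
Willingness to pay at Q' = 2.85: 71.75 − 6·2.85 = 54.65.
ΔQ = 4.4992 − 2.85 = 1.6492; wedge = 54.65 − 34.2 = 20.45.
Welfare loss = ½ × 1.6492 × 20.45 = 16.86.

16.86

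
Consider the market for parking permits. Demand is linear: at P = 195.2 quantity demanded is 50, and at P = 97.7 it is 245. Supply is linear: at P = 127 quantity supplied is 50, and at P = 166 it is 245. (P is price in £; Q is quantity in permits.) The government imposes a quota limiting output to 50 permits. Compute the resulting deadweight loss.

£3322.31

Demand slope = (97.7 − 195.2)/(245 − 50) = −0.5, so P = 220.2 − 0.5Q.
Supply slope = (166 − 127)/(245 − 50) = 0.2, so P = 117 + 0.2Q.
Competitive equilibrium: 220.2 − 0.5Q = 117 + 0.2Q → Q* = 147.42857, P* = 146.48571.
At Q = 50: demand price = 220.2 − 0.5·50 = 195.2; supply price = 117 + 0.2·50 = 127.
ΔQ = 147.42857 − 50 = 97.42857; wedge = 195.2 − 127 = 68.2.
Deadweight loss = ½ × 97.42857 × 68.2 = £3322.31.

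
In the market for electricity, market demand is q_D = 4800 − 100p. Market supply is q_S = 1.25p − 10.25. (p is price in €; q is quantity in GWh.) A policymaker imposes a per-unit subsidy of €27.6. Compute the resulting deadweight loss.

€470.22

In inverse form: demand p = 48 − 0.01q, supply p = 8.2 + 0.8q.
Competitive equilibrium: 48 − 0.01q = 8.2 + 0.8q → q* = 49.1358, p* = 47.5086.
The subsidy lowers effective supply by 27.6: p = 0.8q − 19.4.
New quantity: 48 − 0.01q = 0.8q − 19.4 → q' = 83.2099.
Overproduction Δq = 83.2099 − 49.1358 = 34.0741; wedge = subsidy = 27.6.
The triangle = ½ × 34.0741 × 27.6 = €470.22.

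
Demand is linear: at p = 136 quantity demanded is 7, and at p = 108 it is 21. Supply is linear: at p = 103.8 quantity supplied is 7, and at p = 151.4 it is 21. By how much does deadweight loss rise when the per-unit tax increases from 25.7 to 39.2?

81.125

Demand slope = (108 − 136)/(21 − 7) = −2, so p = 150 − 2q.
Supply slope = (151.4 − 103.8)/(21 − 7) = 3.4, so p = 80 + 3.4q.
Competitive equilibrium: 150 − 2q = 80 + 3.4q → q* = 12.963, p* = 124.0741.
For a per-unit tax t: Δq = t/5.4, so DWL = ½·t·(t/5.4) = t²/10.8.
At t = 25.7: DWL = 61.156. At t = 39.2: DWL = 142.281.
Increase = 142.281 − 61.156 = 81.125.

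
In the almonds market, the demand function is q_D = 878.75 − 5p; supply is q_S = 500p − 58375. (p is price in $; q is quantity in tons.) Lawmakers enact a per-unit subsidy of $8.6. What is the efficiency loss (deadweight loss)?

In inverse form: demand p = 175.75 − 0.2q, supply p = 116.75 + 0.002q.
Competitive equilibrium: 175.75 − 0.2q = 116.75 + 0.002q → q* = 292.0792, p* = 117.3342.
The subsidy lowers effective supply by 8.6: p = 108.15 + 0.002q.
New quantity: 175.75 − 0.2q = 108.15 + 0.002q → q' = 334.6535.
Overproduction Δq = 334.6535 − 292.0792 = 42.5743; wedge = subsidy = 8.6.
Deadweight loss = ½ × 42.5743 × 8.6 = $183.07.

$183.07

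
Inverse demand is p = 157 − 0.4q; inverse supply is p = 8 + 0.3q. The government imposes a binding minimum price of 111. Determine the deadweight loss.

Competitive equilibrium: 157 − 0.4q = 8 + 0.3q → q* = 212.8571, p* = 71.8571.
At the floor p = 111, quantity demanded = (157 − 111)/0.4 = 115.
Sellers' marginal cost at q' = 115: 8 + 0.3·115 = 42.5.
Δq = 212.8571 − 115 = 97.8571; wedge = 111 − 42.5 = 68.5.
The triangle = ½ × 97.8571 × 68.5 = 3351.61.

3351.61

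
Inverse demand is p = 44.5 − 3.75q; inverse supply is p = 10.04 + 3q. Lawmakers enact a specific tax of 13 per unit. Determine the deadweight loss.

Competitive equilibrium: 44.5 − 3.75q = 10.04 + 3q → q* = 5.1052, p* = 25.3556.
With the tax, the buyer price exceeds the seller price by 13: (44.5 − 3.75q) − (10.04 + 3q) = 13 → q' = 3.1793.
Δq = 5.1052 − 3.1793 = 1.9259; the wedge equals the tax, 13.
The triangle = ½ × 1.9259 × 13 = 12.52.

12.52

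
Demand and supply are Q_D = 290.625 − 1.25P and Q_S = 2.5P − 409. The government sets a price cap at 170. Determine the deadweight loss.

In inverse form: demand P = 232.5 − 0.8Q, supply P = 163.6 + 0.4Q.
Competitive equilibrium: 232.5 − 0.8Q = 163.6 + 0.4Q → Q* = 57.4167, P* = 186.5667.
At the ceiling P = 170, quantity supplied = (170 − 163.6)/0.4 = 16.
Willingness to pay at Q' = 16: 232.5 − 0.8·16 = 219.7.
ΔQ = 57.4167 − 16 = 41.4167; wedge = 219.7 − 170 = 49.7.
Welfare loss = ½ × 41.4167 × 49.7 = 1029.20.

1029.20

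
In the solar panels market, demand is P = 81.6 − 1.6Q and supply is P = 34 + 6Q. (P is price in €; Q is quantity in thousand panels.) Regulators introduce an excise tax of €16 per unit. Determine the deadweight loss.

€16.84 thousand

Competitive equilibrium: 81.6 − 1.6Q = 34 + 6Q → Q* = 6.2632, P* = 71.5789.
With the tax, the buyer price exceeds the seller price by 16: (81.6 − 1.6Q) − (34 + 6Q) = 16 → Q' = 4.1579.
ΔQ = 6.2632 − 4.1579 = 2.1053; the wedge equals the tax, 16.
Welfare loss = ½ × 2.1053 × 16 = €16.84 thousand.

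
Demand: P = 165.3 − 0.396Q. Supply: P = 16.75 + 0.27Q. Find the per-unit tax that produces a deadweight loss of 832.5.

33.3

Competitive equilibrium: 165.3 − 0.396Q = 16.75 + 0.27Q → Q* = 223.048, P* = 76.973.
A tax t gives ΔQ = t/0.666 and wedge t, so DWL = t²/1.332.
t²/1.332 = 832.5 → t² = 1108.89 → t = 33.3.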